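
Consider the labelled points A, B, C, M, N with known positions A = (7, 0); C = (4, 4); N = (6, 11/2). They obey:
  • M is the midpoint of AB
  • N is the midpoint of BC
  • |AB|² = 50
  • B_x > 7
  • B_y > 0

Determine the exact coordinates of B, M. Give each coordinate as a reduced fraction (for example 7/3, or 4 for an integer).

B = (8, 7)
M = (15/2, 7/2)

1. B_x = 8  [B = 2·N−C = 2·(6, 11/2)−(4, 4)]
2. B_y = 7  [B = 2·N−C = 2·(6, 11/2)−(4, 4)]
   so B = (8, 7)
3. M_x = 15/2  [2·M = A+B = (7, 0)+(8, 7)]
4. M_y = 7/2  [2·M = A+B = (7, 0)+(8, 7)]
   so M = (15/2, 7/2)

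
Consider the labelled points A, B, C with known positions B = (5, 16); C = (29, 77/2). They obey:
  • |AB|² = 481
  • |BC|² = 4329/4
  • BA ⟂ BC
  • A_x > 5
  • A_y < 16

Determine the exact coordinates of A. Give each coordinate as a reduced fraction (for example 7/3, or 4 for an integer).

1. A_x = 20  [[BA ⟂ BC ⇒ 24x+45/2y-480=0] ∩ [|A−(5, 16)|²=481]]
2. A_y = 0  [[BA ⟂ BC ⇒ 24x+45/2y-480=0] ∩ [|A−(5, 16)|²=481]]
   so A = (20, 0)

A = (20, 0)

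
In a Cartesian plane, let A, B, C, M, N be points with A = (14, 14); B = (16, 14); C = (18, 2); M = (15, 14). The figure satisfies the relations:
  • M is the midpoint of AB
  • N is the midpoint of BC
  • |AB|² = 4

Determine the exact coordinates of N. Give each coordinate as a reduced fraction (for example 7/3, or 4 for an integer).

1. N_x = 17  [2·N = B+C = (16, 14)+(18, 2)]
2. N_y = 8  [2·N = B+C = (16, 14)+(18, 2)]
   so N = (17, 8)

N = (17, 8)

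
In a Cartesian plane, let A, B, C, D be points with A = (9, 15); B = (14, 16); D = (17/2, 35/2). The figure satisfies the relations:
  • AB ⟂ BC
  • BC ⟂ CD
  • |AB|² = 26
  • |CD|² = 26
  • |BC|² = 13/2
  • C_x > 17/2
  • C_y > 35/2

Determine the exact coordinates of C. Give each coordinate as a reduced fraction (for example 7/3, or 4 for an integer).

1. C_x = 27/2  [[AB ⟂ BC ⇒ 5x+1y-86=0] ∩ [|C−(17/2, 35/2)|²=26]]
2. C_y = 37/2  [[AB ⟂ BC ⇒ 5x+1y-86=0] ∩ [|C−(17/2, 35/2)|²=26]]
   so C = (27/2, 37/2)

C = (27/2, 37/2)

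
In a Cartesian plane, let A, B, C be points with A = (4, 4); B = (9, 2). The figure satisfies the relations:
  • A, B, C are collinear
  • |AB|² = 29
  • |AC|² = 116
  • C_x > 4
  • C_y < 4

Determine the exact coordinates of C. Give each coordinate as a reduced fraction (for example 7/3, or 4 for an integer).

C = (14, 0)

1. C_x = 14  [[A, B, C are collinear ⇒ 2x+5y-28=0] ∩ [|C−(4, 4)|²=116]]
2. C_y = 0  [[A, B, C are collinear ⇒ 2x+5y-28=0] ∩ [|C−(4, 4)|²=116]]
   so C = (14, 0)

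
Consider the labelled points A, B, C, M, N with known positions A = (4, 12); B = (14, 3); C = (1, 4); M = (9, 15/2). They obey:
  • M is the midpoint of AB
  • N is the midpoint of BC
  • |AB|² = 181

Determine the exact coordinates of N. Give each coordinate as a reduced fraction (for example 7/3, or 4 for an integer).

N = (15/2, 7/2)

1. N_x = 15/2  [2·N = B+C = (14, 3)+(1, 4)]
2. N_y = 7/2  [2·N = B+C = (14, 3)+(1, 4)]
   so N = (15/2, 7/2)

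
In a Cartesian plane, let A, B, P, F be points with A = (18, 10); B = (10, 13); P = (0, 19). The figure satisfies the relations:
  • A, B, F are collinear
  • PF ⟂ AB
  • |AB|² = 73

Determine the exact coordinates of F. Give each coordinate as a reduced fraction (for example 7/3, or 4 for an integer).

F = (-54/73, 1243/73)

1. F_x = -54/73  [[A, B, F are collinear ⇒ -3x-8y+134=0] ∩ [PF ⟂ AB ⇒ -8x+3y-57=0]]
2. F_y = 1243/73  [[A, B, F are collinear ⇒ -3x-8y+134=0] ∩ [PF ⟂ AB ⇒ -8x+3y-57=0]]
   so F = (-54/73, 1243/73)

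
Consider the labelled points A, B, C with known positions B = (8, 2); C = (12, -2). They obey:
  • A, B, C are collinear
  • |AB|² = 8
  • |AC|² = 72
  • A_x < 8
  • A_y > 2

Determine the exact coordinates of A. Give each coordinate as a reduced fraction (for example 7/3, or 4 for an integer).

1. A_x = 6  [[A, B, C are collinear ⇒ 4x+4y-40=0] ∩ [|A−(8, 2)|²=8]]
2. A_y = 4  [[A, B, C are collinear ⇒ 4x+4y-40=0] ∩ [|A−(8, 2)|²=8]]
   so A = (6, 4)

A = (6, 4)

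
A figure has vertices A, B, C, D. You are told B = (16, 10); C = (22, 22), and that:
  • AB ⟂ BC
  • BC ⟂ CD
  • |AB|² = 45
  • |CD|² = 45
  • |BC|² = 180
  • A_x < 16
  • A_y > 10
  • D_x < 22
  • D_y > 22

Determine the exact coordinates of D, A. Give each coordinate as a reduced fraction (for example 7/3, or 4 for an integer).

1. D_x = 16  [[BC ⟂ CD ⇒ 6x+12y-396=0] ∩ [|D−(22, 22)|²=45]]
2. D_y = 25  [[BC ⟂ CD ⇒ 6x+12y-396=0] ∩ [|D−(22, 22)|²=45]]
   so D = (16, 25)
3. A_x = 10  [[AB ⟂ BC ⇒ -6x-12y+216=0] ∩ [|A−(16, 10)|²=45]]
4. A_y = 13  [[AB ⟂ BC ⇒ -6x-12y+216=0] ∩ [|A−(16, 10)|²=45]]
   so A = (10, 13)

D = (16, 25)
A = (10, 13)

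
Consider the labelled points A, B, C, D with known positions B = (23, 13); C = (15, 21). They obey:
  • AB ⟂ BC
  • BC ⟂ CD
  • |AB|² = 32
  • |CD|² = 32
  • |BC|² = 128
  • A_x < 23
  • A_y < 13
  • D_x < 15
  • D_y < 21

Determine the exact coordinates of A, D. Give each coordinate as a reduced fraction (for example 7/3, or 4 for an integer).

1. A_x = 19  [[AB ⟂ BC ⇒ 8x-8y-80=0] ∩ [|A−(23, 13)|²=32]]
2. A_y = 9  [[AB ⟂ BC ⇒ 8x-8y-80=0] ∩ [|A−(23, 13)|²=32]]
   so A = (19, 9)
3. D_x = 11  [[BC ⟂ CD ⇒ -8x+8y-48=0] ∩ [|D−(15, 21)|²=32]]
4. D_y = 17  [[BC ⟂ CD ⇒ -8x+8y-48=0] ∩ [|D−(15, 21)|²=32]]
   so D = (11, 17)

A = (19, 9)
D = (11, 17)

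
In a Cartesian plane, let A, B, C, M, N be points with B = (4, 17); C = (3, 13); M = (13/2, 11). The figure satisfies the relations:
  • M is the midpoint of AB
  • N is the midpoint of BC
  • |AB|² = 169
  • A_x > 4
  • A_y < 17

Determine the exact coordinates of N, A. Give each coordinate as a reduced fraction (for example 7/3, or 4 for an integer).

1. A_x = 9  [A = 2·M−B = 2·(13/2, 11)−(4, 17)]
2. A_y = 5  [A = 2·M−B = 2·(13/2, 11)−(4, 17)]
   so A = (9, 5)
3. N_x = 7/2  [2·N = B+C = (4, 17)+(3, 13)]
4. N_y = 15  [2·N = B+C = (4, 17)+(3, 13)]
   so N = (7/2, 15)

N = (7/2, 15)
A = (9, 5)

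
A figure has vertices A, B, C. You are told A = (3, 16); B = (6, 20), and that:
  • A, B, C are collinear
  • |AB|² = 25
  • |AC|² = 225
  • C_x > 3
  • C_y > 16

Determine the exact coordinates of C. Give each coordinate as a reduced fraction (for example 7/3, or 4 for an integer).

C = (12, 28)

1. C_x = 12  [[A, B, C are collinear ⇒ -4x+3y-36=0] ∩ [|C−(3, 16)|²=225]]
2. C_y = 28  [[A, B, C are collinear ⇒ -4x+3y-36=0] ∩ [|C−(3, 16)|²=225]]
   so C = (12, 28)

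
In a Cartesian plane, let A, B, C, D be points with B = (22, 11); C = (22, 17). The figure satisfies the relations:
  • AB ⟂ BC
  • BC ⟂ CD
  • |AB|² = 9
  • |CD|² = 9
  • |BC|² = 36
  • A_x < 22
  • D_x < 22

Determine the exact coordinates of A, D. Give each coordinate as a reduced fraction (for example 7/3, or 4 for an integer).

1. A_x = 19  [[AB ⟂ BC ⇒ -6y+66=0] ∩ [|A−(22, 11)|²=9]]
2. A_y = 11  [[AB ⟂ BC ⇒ -6y+66=0] ∩ [|A−(22, 11)|²=9]]
   so A = (19, 11)
3. D_x = 19  [[BC ⟂ CD ⇒ 6y-102=0] ∩ [|D−(22, 17)|²=9]]
4. D_y = 17  [[BC ⟂ CD ⇒ 6y-102=0] ∩ [|D−(22, 17)|²=9]]
   so D = (19, 17)

A = (19, 11)
D = (19, 17)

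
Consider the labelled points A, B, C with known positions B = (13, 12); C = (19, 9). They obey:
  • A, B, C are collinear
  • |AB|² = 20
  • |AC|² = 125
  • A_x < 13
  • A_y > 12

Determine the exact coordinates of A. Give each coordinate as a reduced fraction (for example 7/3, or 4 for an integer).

1. A_x = 9  [[A, B, C are collinear ⇒ 3x+6y-111=0] ∩ [|A−(13, 12)|²=20]]
2. A_y = 14  [[A, B, C are collinear ⇒ 3x+6y-111=0] ∩ [|A−(13, 12)|²=20]]
   so A = (9, 14)

A = (9, 14)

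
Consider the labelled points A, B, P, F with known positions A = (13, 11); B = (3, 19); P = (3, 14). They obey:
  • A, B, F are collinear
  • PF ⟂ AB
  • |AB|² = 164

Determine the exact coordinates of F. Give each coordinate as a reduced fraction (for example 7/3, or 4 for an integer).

F = (223/41, 699/41)

1. F_x = 223/41  [[A, B, F are collinear ⇒ -8x-10y+214=0] ∩ [PF ⟂ AB ⇒ -10x+8y-82=0]]
2. F_y = 699/41  [[A, B, F are collinear ⇒ -8x-10y+214=0] ∩ [PF ⟂ AB ⇒ -10x+8y-82=0]]
   so F = (223/41, 699/41)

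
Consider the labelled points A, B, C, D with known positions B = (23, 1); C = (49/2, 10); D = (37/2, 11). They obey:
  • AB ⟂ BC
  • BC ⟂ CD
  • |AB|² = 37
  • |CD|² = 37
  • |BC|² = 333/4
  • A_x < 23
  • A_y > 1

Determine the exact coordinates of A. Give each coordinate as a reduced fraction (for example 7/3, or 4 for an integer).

A = (17, 2)

1. A_x = 17  [[AB ⟂ BC ⇒ -3/2x-9y+87/2=0] ∩ [|A−(23, 1)|²=37]]
2. A_y = 2  [[AB ⟂ BC ⇒ -3/2x-9y+87/2=0] ∩ [|A−(23, 1)|²=37]]
   so A = (17, 2)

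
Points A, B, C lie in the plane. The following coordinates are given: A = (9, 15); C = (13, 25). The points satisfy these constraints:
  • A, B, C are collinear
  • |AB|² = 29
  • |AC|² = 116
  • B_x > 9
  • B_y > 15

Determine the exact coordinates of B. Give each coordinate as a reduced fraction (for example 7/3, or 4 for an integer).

1. B_x = 11  [[A, B, C are collinear ⇒ 10x-4y-30=0] ∩ [|B−(9, 15)|²=29]]
2. B_y = 20  [[A, B, C are collinear ⇒ 10x-4y-30=0] ∩ [|B−(9, 15)|²=29]]
   so B = (11, 20)

B = (11, 20)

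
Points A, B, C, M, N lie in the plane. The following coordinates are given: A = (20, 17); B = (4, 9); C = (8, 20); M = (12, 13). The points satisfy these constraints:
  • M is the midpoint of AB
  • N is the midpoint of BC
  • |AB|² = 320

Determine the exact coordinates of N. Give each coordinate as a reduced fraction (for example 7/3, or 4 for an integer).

1. N_x = 6  [2·N = B+C = (4, 9)+(8, 20)]
2. N_y = 29/2  [2·N = B+C = (4, 9)+(8, 20)]
   so N = (6, 29/2)

N = (6, 29/2)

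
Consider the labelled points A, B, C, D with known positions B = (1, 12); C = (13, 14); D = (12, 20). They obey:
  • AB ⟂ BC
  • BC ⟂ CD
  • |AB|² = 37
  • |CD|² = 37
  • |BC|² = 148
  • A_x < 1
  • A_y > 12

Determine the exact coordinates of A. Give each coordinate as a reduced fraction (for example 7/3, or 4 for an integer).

1. A_x = 0  [[AB ⟂ BC ⇒ -12x-2y+36=0] ∩ [|A−(1, 12)|²=37]]
2. A_y = 18  [[AB ⟂ BC ⇒ -12x-2y+36=0] ∩ [|A−(1, 12)|²=37]]
   so A = (0, 18)

A = (0, 18)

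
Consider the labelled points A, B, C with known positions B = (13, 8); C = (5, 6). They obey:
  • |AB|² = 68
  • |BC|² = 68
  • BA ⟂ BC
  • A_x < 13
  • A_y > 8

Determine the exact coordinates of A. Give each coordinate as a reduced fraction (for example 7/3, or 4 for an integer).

A = (11, 16)

1. A_x = 11  [[BA ⟂ BC ⇒ -8x-2y+120=0] ∩ [|A−(13, 8)|²=68]]
2. A_y = 16  [[BA ⟂ BC ⇒ -8x-2y+120=0] ∩ [|A−(13, 8)|²=68]]
   so A = (11, 16)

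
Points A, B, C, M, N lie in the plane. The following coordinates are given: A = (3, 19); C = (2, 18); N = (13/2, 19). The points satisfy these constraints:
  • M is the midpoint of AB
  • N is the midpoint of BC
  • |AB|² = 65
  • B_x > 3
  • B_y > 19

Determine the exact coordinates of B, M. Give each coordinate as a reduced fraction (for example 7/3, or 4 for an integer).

1. B_x = 11  [B = 2·N−C = 2·(13/2, 19)−(2, 18)]
2. B_y = 20  [B = 2·N−C = 2·(13/2, 19)−(2, 18)]
   so B = (11, 20)
3. M_x = 7  [2·M = A+B = (3, 19)+(11, 20)]
4. M_y = 39/2  [2·M = A+B = (3, 19)+(11, 20)]
   so M = (7, 39/2)

B = (11, 20)
M = (7, 39/2)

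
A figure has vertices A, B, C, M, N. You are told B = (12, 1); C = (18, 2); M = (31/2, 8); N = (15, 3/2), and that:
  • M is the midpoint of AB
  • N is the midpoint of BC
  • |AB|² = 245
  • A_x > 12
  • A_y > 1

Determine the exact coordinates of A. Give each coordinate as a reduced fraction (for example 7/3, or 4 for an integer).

A = (19, 15)

1. A_x = 19  [A = 2·M−B = 2·(31/2, 8)−(12, 1)]
2. A_y = 15  [A = 2·M−B = 2·(31/2, 8)−(12, 1)]
   so A = (19, 15)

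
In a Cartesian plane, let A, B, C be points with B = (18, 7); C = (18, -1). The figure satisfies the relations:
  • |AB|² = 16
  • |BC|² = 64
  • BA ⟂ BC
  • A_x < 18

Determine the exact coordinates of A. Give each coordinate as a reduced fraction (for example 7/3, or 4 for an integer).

A = (14, 7)

1. A_x = 14  [[BA ⟂ BC ⇒ -8y+56=0] ∩ [|A−(18, 7)|²=16]]
2. A_y = 7  [[BA ⟂ BC ⇒ -8y+56=0] ∩ [|A−(18, 7)|²=16]]
   so A = (14, 7)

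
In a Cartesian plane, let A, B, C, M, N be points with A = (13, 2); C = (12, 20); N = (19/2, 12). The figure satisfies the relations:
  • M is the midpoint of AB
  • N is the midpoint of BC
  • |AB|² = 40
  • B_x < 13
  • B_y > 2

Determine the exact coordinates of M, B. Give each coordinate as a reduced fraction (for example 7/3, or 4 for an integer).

1. B_x = 7  [B = 2·N−C = 2·(19/2, 12)−(12, 20)]
2. B_y = 4  [B = 2·N−C = 2·(19/2, 12)−(12, 20)]
   so B = (7, 4)
3. M_x = 10  [2·M = A+B = (13, 2)+(7, 4)]
4. M_y = 3  [2·M = A+B = (13, 2)+(7, 4)]
   so M = (10, 3)

M = (10, 3)
B = (7, 4)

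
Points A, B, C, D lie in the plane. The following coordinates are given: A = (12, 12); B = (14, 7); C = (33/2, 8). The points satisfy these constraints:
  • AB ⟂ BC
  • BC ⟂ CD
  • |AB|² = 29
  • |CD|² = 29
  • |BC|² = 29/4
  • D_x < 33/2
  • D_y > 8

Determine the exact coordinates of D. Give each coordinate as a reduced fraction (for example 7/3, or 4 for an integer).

D = (29/2, 13)

1. D_x = 29/2  [[BC ⟂ CD ⇒ 5/2x+1y-197/4=0] ∩ [|D−(33/2, 8)|²=29]]
2. D_y = 13  [[BC ⟂ CD ⇒ 5/2x+1y-197/4=0] ∩ [|D−(33/2, 8)|²=29]]
   so D = (29/2, 13)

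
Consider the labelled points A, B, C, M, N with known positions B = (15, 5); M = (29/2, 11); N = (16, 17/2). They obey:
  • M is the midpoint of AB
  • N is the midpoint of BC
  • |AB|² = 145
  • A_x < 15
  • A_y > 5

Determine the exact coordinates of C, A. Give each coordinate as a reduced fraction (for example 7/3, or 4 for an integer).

1. A_x = 14  [A = 2·M−B = 2·(29/2, 11)−(15, 5)]
2. A_y = 17  [A = 2·M−B = 2·(29/2, 11)−(15, 5)]
   so A = (14, 17)
3. C_x = 17  [C = 2·N−B = 2·(16, 17/2)−(15, 5)]
4. C_y = 12  [C = 2·N−B = 2·(16, 17/2)−(15, 5)]
   so C = (17, 12)

C = (17, 12)
A = (14, 17)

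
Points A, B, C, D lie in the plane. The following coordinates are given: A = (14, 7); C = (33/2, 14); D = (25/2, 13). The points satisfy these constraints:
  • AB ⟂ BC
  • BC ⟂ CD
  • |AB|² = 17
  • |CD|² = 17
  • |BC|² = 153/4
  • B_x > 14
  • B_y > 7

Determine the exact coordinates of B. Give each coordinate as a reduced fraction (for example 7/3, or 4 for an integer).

1. B_x = 18  [[BC ⟂ CD ⇒ 4x+1y-80=0] ∩ [|B−(14, 7)|²=17]]
2. B_y = 8  [[BC ⟂ CD ⇒ 4x+1y-80=0] ∩ [|B−(14, 7)|²=17]]
   so B = (18, 8)

B = (18, 8)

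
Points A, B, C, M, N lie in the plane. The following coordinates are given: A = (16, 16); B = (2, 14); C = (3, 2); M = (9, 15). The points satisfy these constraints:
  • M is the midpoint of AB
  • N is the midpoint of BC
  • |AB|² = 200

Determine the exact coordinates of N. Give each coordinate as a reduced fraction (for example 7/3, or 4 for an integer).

1. N_x = 5/2  [2·N = B+C = (2, 14)+(3, 2)]
2. N_y = 8  [2·N = B+C = (2, 14)+(3, 2)]
   so N = (5/2, 8)

N = (5/2, 8)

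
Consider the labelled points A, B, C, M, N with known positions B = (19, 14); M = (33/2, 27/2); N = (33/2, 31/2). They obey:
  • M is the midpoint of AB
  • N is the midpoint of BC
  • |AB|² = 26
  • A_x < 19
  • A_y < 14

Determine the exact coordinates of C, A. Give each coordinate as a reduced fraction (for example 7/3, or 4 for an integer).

C = (14, 17)
A = (14, 13)

1. A_x = 14  [A = 2·M−B = 2·(33/2, 27/2)−(19, 14)]
2. A_y = 13  [A = 2·M−B = 2·(33/2, 27/2)−(19, 14)]
   so A = (14, 13)
3. C_x = 14  [C = 2·N−B = 2·(33/2, 31/2)−(19, 14)]
4. C_y = 17  [C = 2·N−B = 2·(33/2, 31/2)−(19, 14)]
   so C = (14, 17)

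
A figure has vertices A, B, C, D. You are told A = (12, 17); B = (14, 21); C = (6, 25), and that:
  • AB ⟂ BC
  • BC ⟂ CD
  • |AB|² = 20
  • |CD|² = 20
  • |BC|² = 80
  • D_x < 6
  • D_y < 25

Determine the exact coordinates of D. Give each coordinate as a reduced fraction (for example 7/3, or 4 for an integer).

1. D_x = 4  [[BC ⟂ CD ⇒ -8x+4y-52=0] ∩ [|D−(6, 25)|²=20]]
2. D_y = 21  [[BC ⟂ CD ⇒ -8x+4y-52=0] ∩ [|D−(6, 25)|²=20]]
   so D = (4, 21)

D = (4, 21)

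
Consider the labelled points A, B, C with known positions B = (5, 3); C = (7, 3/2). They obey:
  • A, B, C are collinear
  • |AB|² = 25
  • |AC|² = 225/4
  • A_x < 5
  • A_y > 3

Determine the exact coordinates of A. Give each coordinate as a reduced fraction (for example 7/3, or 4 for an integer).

1. A_x = 1  [[A, B, C are collinear ⇒ 3/2x+2y-27/2=0] ∩ [|A−(5, 3)|²=25]]
2. A_y = 6  [[A, B, C are collinear ⇒ 3/2x+2y-27/2=0] ∩ [|A−(5, 3)|²=25]]
   so A = (1, 6)

A = (1, 6)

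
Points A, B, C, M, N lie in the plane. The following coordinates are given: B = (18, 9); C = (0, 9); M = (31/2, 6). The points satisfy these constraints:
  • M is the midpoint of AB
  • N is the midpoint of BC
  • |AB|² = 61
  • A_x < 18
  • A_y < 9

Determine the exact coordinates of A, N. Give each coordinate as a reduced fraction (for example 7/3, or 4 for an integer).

1. A_x = 13  [A = 2·M−B = 2·(31/2, 6)−(18, 9)]
2. A_y = 3  [A = 2·M−B = 2·(31/2, 6)−(18, 9)]
   so A = (13, 3)
3. N_x = 9  [2·N = B+C = (18, 9)+(0, 9)]
4. N_y = 9  [2·N = B+C = (18, 9)+(0, 9)]
   so N = (9, 9)

A = (13, 3)
N = (9, 9)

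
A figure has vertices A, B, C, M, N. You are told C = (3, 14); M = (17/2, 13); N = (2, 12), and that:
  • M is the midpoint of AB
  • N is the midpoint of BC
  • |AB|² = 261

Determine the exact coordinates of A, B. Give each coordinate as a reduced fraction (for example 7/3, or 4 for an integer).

A = (16, 16)
B = (1, 10)

1. B_x = 1  [B = 2·N−C = 2·(2, 12)−(3, 14)]
2. B_y = 10  [B = 2·N−C = 2·(2, 12)−(3, 14)]
   so B = (1, 10)
3. A_x = 16  [A = 2·M−B = 2·(17/2, 13)−(1, 10)]
4. A_y = 16  [A = 2·M−B = 2·(17/2, 13)−(1, 10)]
   so A = (16, 16)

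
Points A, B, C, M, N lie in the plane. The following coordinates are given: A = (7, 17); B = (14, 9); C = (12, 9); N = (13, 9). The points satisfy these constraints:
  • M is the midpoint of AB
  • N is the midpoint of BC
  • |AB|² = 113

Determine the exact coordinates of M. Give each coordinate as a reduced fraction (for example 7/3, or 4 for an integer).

1. M_x = 21/2  [2·M = A+B = (7, 17)+(14, 9)]
2. M_y = 13  [2·M = A+B = (7, 17)+(14, 9)]
   so M = (21/2, 13)

M = (21/2, 13)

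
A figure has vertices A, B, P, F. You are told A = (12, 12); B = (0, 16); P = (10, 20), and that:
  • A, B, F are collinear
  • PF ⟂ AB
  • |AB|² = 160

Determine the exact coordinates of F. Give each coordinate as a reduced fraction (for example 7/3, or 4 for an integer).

F = (39/5, 67/5)

1. F_x = 39/5  [[A, B, F are collinear ⇒ -4x-12y+192=0] ∩ [PF ⟂ AB ⇒ -12x+4y+40=0]]
2. F_y = 67/5  [[A, B, F are collinear ⇒ -4x-12y+192=0] ∩ [PF ⟂ AB ⇒ -12x+4y+40=0]]
   so F = (39/5, 67/5)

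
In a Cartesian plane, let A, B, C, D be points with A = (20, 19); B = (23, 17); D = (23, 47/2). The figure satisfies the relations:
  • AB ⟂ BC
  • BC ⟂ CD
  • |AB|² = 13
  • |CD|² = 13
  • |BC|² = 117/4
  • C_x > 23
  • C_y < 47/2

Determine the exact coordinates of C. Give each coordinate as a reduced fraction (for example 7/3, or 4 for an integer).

1. C_x = 26  [[AB ⟂ BC ⇒ 3x-2y-35=0] ∩ [|C−(23, 47/2)|²=13]]
2. C_y = 43/2  [[AB ⟂ BC ⇒ 3x-2y-35=0] ∩ [|C−(23, 47/2)|²=13]]
   so C = (26, 43/2)

C = (26, 43/2)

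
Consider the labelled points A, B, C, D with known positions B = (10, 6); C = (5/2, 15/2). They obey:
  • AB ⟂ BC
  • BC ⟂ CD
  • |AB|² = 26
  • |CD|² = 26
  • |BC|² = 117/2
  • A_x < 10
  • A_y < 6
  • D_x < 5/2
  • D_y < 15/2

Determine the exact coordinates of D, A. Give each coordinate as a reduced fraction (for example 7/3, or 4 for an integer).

D = (3/2, 5/2)
A = (9, 1)

1. D_x = 3/2  [[BC ⟂ CD ⇒ -15/2x+3/2y+15/2=0] ∩ [|D−(5/2, 15/2)|²=26]]
2. D_y = 5/2  [[BC ⟂ CD ⇒ -15/2x+3/2y+15/2=0] ∩ [|D−(5/2, 15/2)|²=26]]
   so D = (3/2, 5/2)
3. A_x = 9  [[AB ⟂ BC ⇒ 15/2x-3/2y-66=0] ∩ [|A−(10, 6)|²=26]]
4. A_y = 1  [[AB ⟂ BC ⇒ 15/2x-3/2y-66=0] ∩ [|A−(10, 6)|²=26]]
   so A = (9, 1)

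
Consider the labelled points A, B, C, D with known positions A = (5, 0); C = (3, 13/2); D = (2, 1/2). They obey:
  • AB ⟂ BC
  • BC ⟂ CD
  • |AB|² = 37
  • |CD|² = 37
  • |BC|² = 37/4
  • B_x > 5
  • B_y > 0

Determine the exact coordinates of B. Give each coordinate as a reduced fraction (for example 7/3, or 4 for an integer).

B = (6, 6)

1. B_x = 6  [[BC ⟂ CD ⇒ 1x+6y-42=0] ∩ [|B−(5, 0)|²=37]]
2. B_y = 6  [[BC ⟂ CD ⇒ 1x+6y-42=0] ∩ [|B−(5, 0)|²=37]]
   so B = (6, 6)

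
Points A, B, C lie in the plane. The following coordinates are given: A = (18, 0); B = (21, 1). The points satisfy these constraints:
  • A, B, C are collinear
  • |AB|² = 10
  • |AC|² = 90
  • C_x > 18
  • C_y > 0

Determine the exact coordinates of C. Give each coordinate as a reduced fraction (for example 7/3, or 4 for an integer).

1. C_x = 27  [[A, B, C are collinear ⇒ -1x+3y+18=0] ∩ [|C−(18, 0)|²=90]]
2. C_y = 3  [[A, B, C are collinear ⇒ -1x+3y+18=0] ∩ [|C−(18, 0)|²=90]]
   so C = (27, 3)

C = (27, 3)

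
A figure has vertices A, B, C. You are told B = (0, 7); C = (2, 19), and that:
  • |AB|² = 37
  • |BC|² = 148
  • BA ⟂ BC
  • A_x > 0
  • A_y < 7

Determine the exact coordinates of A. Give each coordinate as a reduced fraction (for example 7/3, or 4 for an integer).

A = (6, 6)

1. A_x = 6  [[BA ⟂ BC ⇒ 2x+12y-84=0] ∩ [|A−(0, 7)|²=37]]
2. A_y = 6  [[BA ⟂ BC ⇒ 2x+12y-84=0] ∩ [|A−(0, 7)|²=37]]
   so A = (6, 6)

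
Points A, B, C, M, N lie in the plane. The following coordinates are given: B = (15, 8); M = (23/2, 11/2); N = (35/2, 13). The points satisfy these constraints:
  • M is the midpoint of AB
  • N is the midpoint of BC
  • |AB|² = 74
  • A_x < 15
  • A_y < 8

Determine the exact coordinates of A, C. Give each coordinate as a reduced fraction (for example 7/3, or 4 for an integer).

1. A_x = 8  [A = 2·M−B = 2·(23/2, 11/2)−(15, 8)]
2. A_y = 3  [A = 2·M−B = 2·(23/2, 11/2)−(15, 8)]
   so A = (8, 3)
3. C_x = 20  [C = 2·N−B = 2·(35/2, 13)−(15, 8)]
4. C_y = 18  [C = 2·N−B = 2·(35/2, 13)−(15, 8)]
   so C = (20, 18)

A = (8, 3)
C = (20, 18)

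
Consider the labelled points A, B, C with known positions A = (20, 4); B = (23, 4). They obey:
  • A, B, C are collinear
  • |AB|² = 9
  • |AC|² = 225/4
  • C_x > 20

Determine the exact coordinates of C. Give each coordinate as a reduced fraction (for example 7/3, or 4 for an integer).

1. C_x = 55/2  [[A, B, C are collinear ⇒ 3y-12=0] ∩ [|C−(20, 4)|²=225/4]]
2. C_y = 4  [[A, B, C are collinear ⇒ 3y-12=0] ∩ [|C−(20, 4)|²=225/4]]
   so C = (55/2, 4)

C = (55/2, 4)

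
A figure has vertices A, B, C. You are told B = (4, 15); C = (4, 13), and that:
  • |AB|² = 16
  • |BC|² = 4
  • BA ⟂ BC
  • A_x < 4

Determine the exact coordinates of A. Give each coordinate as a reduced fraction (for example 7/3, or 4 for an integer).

A = (0, 15)

1. A_x = 0  [[BA ⟂ BC ⇒ -2y+30=0] ∩ [|A−(4, 15)|²=16]]
2. A_y = 15  [[BA ⟂ BC ⇒ -2y+30=0] ∩ [|A−(4, 15)|²=16]]
   so A = (0, 15)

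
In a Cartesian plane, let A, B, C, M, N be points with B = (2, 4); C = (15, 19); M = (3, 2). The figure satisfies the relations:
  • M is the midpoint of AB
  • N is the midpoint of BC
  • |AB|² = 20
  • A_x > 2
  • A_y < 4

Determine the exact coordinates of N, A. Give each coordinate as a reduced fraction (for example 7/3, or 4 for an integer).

N = (17/2, 23/2)
A = (4, 0)

1. A_x = 4  [A = 2·M−B = 2·(3, 2)−(2, 4)]
2. A_y = 0  [A = 2·M−B = 2·(3, 2)−(2, 4)]
   so A = (4, 0)
3. N_x = 17/2  [2·N = B+C = (2, 4)+(15, 19)]
4. N_y = 23/2  [2·N = B+C = (2, 4)+(15, 19)]
   so N = (17/2, 23/2)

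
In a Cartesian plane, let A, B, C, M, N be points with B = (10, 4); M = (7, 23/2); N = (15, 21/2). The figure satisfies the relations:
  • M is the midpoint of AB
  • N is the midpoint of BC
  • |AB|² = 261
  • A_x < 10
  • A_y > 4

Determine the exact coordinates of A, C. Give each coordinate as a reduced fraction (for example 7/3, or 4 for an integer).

1. A_x = 4  [A = 2·M−B = 2·(7, 23/2)−(10, 4)]
2. A_y = 19  [A = 2·M−B = 2·(7, 23/2)−(10, 4)]
   so A = (4, 19)
3. C_x = 20  [C = 2·N−B = 2·(15, 21/2)−(10, 4)]
4. C_y = 17  [C = 2·N−B = 2·(15, 21/2)−(10, 4)]
   so C = (20, 17)

A = (4, 19)
C = (20, 17)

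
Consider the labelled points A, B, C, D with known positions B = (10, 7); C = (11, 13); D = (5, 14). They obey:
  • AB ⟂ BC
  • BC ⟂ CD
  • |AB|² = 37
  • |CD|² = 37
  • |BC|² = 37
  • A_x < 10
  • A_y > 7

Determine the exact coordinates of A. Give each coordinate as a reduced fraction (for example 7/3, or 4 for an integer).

1. A_x = 4  [[AB ⟂ BC ⇒ -1x-6y+52=0] ∩ [|A−(10, 7)|²=37]]
2. A_y = 8  [[AB ⟂ BC ⇒ -1x-6y+52=0] ∩ [|A−(10, 7)|²=37]]
   so A = (4, 8)

A = (4, 8)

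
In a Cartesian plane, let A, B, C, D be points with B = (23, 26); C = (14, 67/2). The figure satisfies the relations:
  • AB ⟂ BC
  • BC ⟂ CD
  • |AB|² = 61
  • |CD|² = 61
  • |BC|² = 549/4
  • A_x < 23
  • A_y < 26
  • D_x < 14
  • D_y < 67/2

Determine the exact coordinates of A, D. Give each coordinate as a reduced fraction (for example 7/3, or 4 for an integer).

A = (18, 20)
D = (9, 55/2)

1. A_x = 18  [[AB ⟂ BC ⇒ 9x-15/2y-12=0] ∩ [|A−(23, 26)|²=61]]
2. A_y = 20  [[AB ⟂ BC ⇒ 9x-15/2y-12=0] ∩ [|A−(23, 26)|²=61]]
   so A = (18, 20)
3. D_x = 9  [[BC ⟂ CD ⇒ -9x+15/2y-501/4=0] ∩ [|D−(14, 67/2)|²=61]]
4. D_y = 55/2  [[BC ⟂ CD ⇒ -9x+15/2y-501/4=0] ∩ [|D−(14, 67/2)|²=61]]
   so D = (9, 55/2)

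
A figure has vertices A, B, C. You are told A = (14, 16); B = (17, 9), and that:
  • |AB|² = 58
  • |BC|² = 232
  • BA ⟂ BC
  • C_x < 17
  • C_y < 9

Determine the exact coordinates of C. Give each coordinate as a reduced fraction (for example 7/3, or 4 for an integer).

C = (3, 3)

1. C_x = 3  [[BA ⟂ BC ⇒ -3x+7y-12=0] ∩ [|C−(17, 9)|²=232]]
2. C_y = 3  [[BA ⟂ BC ⇒ -3x+7y-12=0] ∩ [|C−(17, 9)|²=232]]
   so C = (3, 3)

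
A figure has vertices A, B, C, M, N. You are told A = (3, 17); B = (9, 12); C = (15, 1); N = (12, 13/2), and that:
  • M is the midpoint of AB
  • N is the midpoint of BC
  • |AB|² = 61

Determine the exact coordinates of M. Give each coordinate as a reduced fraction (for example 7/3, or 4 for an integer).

M = (6, 29/2)

1. M_x = 6  [2·M = A+B = (3, 17)+(9, 12)]
2. M_y = 29/2  [2·M = A+B = (3, 17)+(9, 12)]
   so M = (6, 29/2)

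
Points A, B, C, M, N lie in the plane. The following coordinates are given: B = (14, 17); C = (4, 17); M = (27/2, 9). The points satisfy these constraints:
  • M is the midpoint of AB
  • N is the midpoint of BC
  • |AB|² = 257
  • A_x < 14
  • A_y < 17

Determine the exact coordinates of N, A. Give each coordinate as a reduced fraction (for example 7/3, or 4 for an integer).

1. A_x = 13  [A = 2·M−B = 2·(27/2, 9)−(14, 17)]
2. A_y = 1  [A = 2·M−B = 2·(27/2, 9)−(14, 17)]
   so A = (13, 1)
3. N_x = 9  [2·N = B+C = (14, 17)+(4, 17)]
4. N_y = 17  [2·N = B+C = (14, 17)+(4, 17)]
   so N = (9, 17)

N = (9, 17)
A = (13, 1)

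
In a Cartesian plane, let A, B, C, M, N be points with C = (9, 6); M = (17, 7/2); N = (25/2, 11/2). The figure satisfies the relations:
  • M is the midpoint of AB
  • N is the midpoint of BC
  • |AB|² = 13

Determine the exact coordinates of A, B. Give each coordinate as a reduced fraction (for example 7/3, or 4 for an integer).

A = (18, 2)
B = (16, 5)

1. B_x = 16  [B = 2·N−C = 2·(25/2, 11/2)−(9, 6)]
2. B_y = 5  [B = 2·N−C = 2·(25/2, 11/2)−(9, 6)]
   so B = (16, 5)
3. A_x = 18  [A = 2·M−B = 2·(17, 7/2)−(16, 5)]
4. A_y = 2  [A = 2·M−B = 2·(17, 7/2)−(16, 5)]
   so A = (18, 2)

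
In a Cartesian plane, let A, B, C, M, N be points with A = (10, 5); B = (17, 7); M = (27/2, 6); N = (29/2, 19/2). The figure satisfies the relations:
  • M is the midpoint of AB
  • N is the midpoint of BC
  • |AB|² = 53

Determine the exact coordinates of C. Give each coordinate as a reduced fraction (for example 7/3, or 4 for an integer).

C = (12, 12)

1. C_x = 12  [C = 2·N−B = 2·(29/2, 19/2)−(17, 7)]
2. C_y = 12  [C = 2·N−B = 2·(29/2, 19/2)−(17, 7)]
   so C = (12, 12)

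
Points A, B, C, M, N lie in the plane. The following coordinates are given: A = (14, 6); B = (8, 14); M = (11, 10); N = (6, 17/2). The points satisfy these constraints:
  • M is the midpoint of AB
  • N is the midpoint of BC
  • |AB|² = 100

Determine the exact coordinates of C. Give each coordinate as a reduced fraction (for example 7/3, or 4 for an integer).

1. C_x = 4  [C = 2·N−B = 2·(6, 17/2)−(8, 14)]
2. C_y = 3  [C = 2·N−B = 2·(6, 17/2)−(8, 14)]
   so C = (4, 3)

C = (4, 3)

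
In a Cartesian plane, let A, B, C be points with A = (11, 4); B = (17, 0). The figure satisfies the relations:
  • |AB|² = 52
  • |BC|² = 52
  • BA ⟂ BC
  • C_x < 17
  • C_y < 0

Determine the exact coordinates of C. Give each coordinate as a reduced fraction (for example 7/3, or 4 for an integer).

C = (13, -6)

1. C_x = 13  [[BA ⟂ BC ⇒ -6x+4y+102=0] ∩ [|C−(17, 0)|²=52]]
2. C_y = -6  [[BA ⟂ BC ⇒ -6x+4y+102=0] ∩ [|C−(17, 0)|²=52]]
   so C = (13, -6)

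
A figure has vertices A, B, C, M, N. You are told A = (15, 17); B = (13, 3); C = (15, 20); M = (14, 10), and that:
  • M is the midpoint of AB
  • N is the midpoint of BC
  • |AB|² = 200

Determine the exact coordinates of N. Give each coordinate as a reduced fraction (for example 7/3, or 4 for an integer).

N = (14, 23/2)

1. N_x = 14  [2·N = B+C = (13, 3)+(15, 20)]
2. N_y = 23/2  [2·N = B+C = (13, 3)+(15, 20)]
   so N = (14, 23/2)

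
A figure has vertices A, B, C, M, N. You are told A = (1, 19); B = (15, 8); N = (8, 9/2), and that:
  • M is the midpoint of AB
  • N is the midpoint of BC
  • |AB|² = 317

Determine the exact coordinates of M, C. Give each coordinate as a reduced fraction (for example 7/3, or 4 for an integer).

1. M_x = 8  [2·M = A+B = (1, 19)+(15, 8)]
2. M_y = 27/2  [2·M = A+B = (1, 19)+(15, 8)]
   so M = (8, 27/2)
3. C_x = 1  [C = 2·N−B = 2·(8, 9/2)−(15, 8)]
4. C_y = 1  [C = 2·N−B = 2·(8, 9/2)−(15, 8)]
   so C = (1, 1)

M = (8, 27/2)
C = (1, 1)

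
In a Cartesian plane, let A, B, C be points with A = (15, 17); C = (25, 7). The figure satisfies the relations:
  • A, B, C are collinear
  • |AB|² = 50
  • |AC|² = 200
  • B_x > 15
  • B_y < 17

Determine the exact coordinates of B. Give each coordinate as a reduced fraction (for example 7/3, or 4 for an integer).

B = (20, 12)

1. B_x = 20  [[A, B, C are collinear ⇒ -10x-10y+320=0] ∩ [|B−(15, 17)|²=50]]
2. B_y = 12  [[A, B, C are collinear ⇒ -10x-10y+320=0] ∩ [|B−(15, 17)|²=50]]
   so B = (20, 12)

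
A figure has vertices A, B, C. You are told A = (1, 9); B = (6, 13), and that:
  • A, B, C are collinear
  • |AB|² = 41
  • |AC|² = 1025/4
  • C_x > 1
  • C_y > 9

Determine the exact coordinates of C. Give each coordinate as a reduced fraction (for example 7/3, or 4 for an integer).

C = (27/2, 19)

1. C_x = 27/2  [[A, B, C are collinear ⇒ -4x+5y-41=0] ∩ [|C−(1, 9)|²=1025/4]]
2. C_y = 19  [[A, B, C are collinear ⇒ -4x+5y-41=0] ∩ [|C−(1, 9)|²=1025/4]]
   so C = (27/2, 19)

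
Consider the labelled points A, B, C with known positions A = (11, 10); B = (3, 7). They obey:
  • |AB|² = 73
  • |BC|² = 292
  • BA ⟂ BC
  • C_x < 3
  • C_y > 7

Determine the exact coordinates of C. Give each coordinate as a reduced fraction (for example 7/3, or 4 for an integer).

1. C_x = -3  [[BA ⟂ BC ⇒ 8x+3y-45=0] ∩ [|C−(3, 7)|²=292]]
2. C_y = 23  [[BA ⟂ BC ⇒ 8x+3y-45=0] ∩ [|C−(3, 7)|²=292]]
   so C = (-3, 23)

C = (-3, 23)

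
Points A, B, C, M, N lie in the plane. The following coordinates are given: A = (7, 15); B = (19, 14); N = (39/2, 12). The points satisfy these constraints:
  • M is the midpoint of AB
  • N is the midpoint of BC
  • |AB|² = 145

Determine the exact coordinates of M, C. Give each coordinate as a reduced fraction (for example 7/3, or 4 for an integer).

1. M_x = 13  [2·M = A+B = (7, 15)+(19, 14)]
2. M_y = 29/2  [2·M = A+B = (7, 15)+(19, 14)]
   so M = (13, 29/2)
3. C_x = 20  [C = 2·N−B = 2·(39/2, 12)−(19, 14)]
4. C_y = 10  [C = 2·N−B = 2·(39/2, 12)−(19, 14)]
   so C = (20, 10)

M = (13, 29/2)
C = (20, 10)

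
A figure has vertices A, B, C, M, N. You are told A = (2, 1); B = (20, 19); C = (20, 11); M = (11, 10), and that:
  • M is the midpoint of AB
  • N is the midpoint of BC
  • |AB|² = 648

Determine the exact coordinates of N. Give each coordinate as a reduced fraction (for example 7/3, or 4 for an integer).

1. N_x = 20  [2·N = B+C = (20, 19)+(20, 11)]
2. N_y = 15  [2·N = B+C = (20, 19)+(20, 11)]
   so N = (20, 15)

N = (20, 15)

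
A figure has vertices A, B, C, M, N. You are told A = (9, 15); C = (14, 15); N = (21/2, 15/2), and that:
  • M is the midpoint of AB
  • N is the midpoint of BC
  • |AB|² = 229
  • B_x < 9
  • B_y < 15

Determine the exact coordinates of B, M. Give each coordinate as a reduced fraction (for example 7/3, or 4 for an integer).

1. B_x = 7  [B = 2·N−C = 2·(21/2, 15/2)−(14, 15)]
2. B_y = 0  [B = 2·N−C = 2·(21/2, 15/2)−(14, 15)]
   so B = (7, 0)
3. M_x = 8  [2·M = A+B = (9, 15)+(7, 0)]
4. M_y = 15/2  [2·M = A+B = (9, 15)+(7, 0)]
   so M = (8, 15/2)

B = (7, 0)
M = (8, 15/2)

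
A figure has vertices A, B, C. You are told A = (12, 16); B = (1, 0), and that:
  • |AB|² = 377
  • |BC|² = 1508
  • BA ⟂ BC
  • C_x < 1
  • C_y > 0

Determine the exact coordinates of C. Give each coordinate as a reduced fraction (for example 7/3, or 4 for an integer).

C = (-31, 22)

1. C_x = -31  [[BA ⟂ BC ⇒ 11x+16y-11=0] ∩ [|C−(1, 0)|²=1508]]
2. C_y = 22  [[BA ⟂ BC ⇒ 11x+16y-11=0] ∩ [|C−(1, 0)|²=1508]]
   so C = (-31, 22)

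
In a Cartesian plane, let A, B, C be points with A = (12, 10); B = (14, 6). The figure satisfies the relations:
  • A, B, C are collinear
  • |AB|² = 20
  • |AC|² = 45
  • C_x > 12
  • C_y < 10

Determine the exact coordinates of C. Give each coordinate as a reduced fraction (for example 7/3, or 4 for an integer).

C = (15, 4)

1. C_x = 15  [[A, B, C are collinear ⇒ 4x+2y-68=0] ∩ [|C−(12, 10)|²=45]]
2. C_y = 4  [[A, B, C are collinear ⇒ 4x+2y-68=0] ∩ [|C−(12, 10)|²=45]]
   so C = (15, 4)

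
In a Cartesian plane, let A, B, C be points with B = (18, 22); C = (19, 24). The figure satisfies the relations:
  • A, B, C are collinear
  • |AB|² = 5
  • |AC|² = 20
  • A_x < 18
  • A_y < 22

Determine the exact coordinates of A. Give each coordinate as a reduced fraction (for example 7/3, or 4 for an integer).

1. A_x = 17  [[A, B, C are collinear ⇒ -2x+1y+14=0] ∩ [|A−(18, 22)|²=5]]
2. A_y = 20  [[A, B, C are collinear ⇒ -2x+1y+14=0] ∩ [|A−(18, 22)|²=5]]
   so A = (17, 20)

A = (17, 20)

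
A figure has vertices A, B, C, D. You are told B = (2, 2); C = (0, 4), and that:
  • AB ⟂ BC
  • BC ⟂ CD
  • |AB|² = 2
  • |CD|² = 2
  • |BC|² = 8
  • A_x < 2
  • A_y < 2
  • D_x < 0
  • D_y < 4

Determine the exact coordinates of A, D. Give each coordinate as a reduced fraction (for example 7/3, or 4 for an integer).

1. A_x = 1  [[AB ⟂ BC ⇒ 2x-2y=0] ∩ [|A−(2, 2)|²=2]]
2. A_y = 1  [[AB ⟂ BC ⇒ 2x-2y=0] ∩ [|A−(2, 2)|²=2]]
   so A = (1, 1)
3. D_x = -1  [[BC ⟂ CD ⇒ -2x+2y-8=0] ∩ [|D−(0, 4)|²=2]]
4. D_y = 3  [[BC ⟂ CD ⇒ -2x+2y-8=0] ∩ [|D−(0, 4)|²=2]]
   so D = (-1, 3)

A = (1, 1)
D = (-1, 3)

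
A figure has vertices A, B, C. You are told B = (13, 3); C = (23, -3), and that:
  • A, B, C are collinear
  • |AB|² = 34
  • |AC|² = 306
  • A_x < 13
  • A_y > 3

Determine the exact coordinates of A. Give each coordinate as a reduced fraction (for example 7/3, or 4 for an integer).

A = (8, 6)

1. A_x = 8  [[A, B, C are collinear ⇒ 6x+10y-108=0] ∩ [|A−(13, 3)|²=34]]
2. A_y = 6  [[A, B, C are collinear ⇒ 6x+10y-108=0] ∩ [|A−(13, 3)|²=34]]
   so A = (8, 6)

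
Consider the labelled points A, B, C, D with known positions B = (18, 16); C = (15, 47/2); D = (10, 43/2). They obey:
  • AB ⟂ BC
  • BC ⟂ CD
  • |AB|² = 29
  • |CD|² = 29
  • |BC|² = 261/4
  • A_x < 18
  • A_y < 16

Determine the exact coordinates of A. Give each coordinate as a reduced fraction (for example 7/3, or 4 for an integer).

A = (13, 14)

1. A_x = 13  [[AB ⟂ BC ⇒ 3x-15/2y+66=0] ∩ [|A−(18, 16)|²=29]]
2. A_y = 14  [[AB ⟂ BC ⇒ 3x-15/2y+66=0] ∩ [|A−(18, 16)|²=29]]
   so A = (13, 14)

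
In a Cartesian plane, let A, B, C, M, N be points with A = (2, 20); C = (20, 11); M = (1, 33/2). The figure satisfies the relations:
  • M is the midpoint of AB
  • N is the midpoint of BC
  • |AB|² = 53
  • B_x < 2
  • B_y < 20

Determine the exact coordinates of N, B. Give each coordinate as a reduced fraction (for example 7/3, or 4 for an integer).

N = (10, 12)
B = (0, 13)

1. B_x = 0  [B = 2·M−A = 2·(1, 33/2)−(2, 20)]
2. B_y = 13  [B = 2·M−A = 2·(1, 33/2)−(2, 20)]
   so B = (0, 13)
3. N_x = 10  [2·N = B+C = (0, 13)+(20, 11)]
4. N_y = 12  [2·N = B+C = (0, 13)+(20, 11)]
   so N = (10, 12)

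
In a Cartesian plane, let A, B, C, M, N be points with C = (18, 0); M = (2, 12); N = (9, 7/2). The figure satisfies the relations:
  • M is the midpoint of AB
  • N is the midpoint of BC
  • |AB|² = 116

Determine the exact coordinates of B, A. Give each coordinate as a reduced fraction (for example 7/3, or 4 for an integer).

1. B_x = 0  [B = 2·N−C = 2·(9, 7/2)−(18, 0)]
2. B_y = 7  [B = 2·N−C = 2·(9, 7/2)−(18, 0)]
   so B = (0, 7)
3. A_x = 4  [A = 2·M−B = 2·(2, 12)−(0, 7)]
4. A_y = 17  [A = 2·M−B = 2·(2, 12)−(0, 7)]
   so A = (4, 17)

B = (0, 7)
A = (4, 17)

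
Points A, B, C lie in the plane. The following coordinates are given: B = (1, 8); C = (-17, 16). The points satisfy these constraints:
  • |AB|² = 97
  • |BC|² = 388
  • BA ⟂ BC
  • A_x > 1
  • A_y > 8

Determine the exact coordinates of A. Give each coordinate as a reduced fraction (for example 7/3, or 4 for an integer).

1. A_x = 5  [[BA ⟂ BC ⇒ -18x+8y-46=0] ∩ [|A−(1, 8)|²=97]]
2. A_y = 17  [[BA ⟂ BC ⇒ -18x+8y-46=0] ∩ [|A−(1, 8)|²=97]]
   so A = (5, 17)

A = (5, 17)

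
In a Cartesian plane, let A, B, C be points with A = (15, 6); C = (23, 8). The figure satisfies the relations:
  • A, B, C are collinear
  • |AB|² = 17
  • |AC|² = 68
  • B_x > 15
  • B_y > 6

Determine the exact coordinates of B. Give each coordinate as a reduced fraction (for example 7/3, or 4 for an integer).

B = (19, 7)

1. B_x = 19  [[A, B, C are collinear ⇒ 2x-8y+18=0] ∩ [|B−(15, 6)|²=17]]
2. B_y = 7  [[A, B, C are collinear ⇒ 2x-8y+18=0] ∩ [|B−(15, 6)|²=17]]
   so B = (19, 7)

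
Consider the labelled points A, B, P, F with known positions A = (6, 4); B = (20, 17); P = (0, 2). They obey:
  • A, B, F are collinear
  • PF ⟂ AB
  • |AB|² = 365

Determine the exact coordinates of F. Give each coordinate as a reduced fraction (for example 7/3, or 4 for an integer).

1. F_x = 130/73  [[A, B, F are collinear ⇒ -13x+14y+22=0] ∩ [PF ⟂ AB ⇒ 14x+13y-26=0]]
2. F_y = 6/73  [[A, B, F are collinear ⇒ -13x+14y+22=0] ∩ [PF ⟂ AB ⇒ 14x+13y-26=0]]
   so F = (130/73, 6/73)

F = (130/73, 6/73)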